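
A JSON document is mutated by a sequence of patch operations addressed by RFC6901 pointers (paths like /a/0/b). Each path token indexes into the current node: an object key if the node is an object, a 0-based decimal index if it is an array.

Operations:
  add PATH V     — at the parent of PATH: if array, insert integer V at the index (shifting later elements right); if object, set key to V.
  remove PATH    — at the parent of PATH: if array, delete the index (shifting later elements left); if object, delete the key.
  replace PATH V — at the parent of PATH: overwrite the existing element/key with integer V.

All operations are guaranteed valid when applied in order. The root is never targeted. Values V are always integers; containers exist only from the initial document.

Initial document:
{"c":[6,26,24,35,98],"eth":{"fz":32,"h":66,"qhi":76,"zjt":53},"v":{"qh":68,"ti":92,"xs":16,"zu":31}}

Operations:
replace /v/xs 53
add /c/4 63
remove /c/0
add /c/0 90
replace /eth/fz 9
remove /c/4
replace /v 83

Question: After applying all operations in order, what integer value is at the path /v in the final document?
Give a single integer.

Answer: 83

Derivation:
After op 1 (replace /v/xs 53): {"c":[6,26,24,35,98],"eth":{"fz":32,"h":66,"qhi":76,"zjt":53},"v":{"qh":68,"ti":92,"xs":53,"zu":31}}
After op 2 (add /c/4 63): {"c":[6,26,24,35,63,98],"eth":{"fz":32,"h":66,"qhi":76,"zjt":53},"v":{"qh":68,"ti":92,"xs":53,"zu":31}}
After op 3 (remove /c/0): {"c":[26,24,35,63,98],"eth":{"fz":32,"h":66,"qhi":76,"zjt":53},"v":{"qh":68,"ti":92,"xs":53,"zu":31}}
After op 4 (add /c/0 90): {"c":[90,26,24,35,63,98],"eth":{"fz":32,"h":66,"qhi":76,"zjt":53},"v":{"qh":68,"ti":92,"xs":53,"zu":31}}
After op 5 (replace /eth/fz 9): {"c":[90,26,24,35,63,98],"eth":{"fz":9,"h":66,"qhi":76,"zjt":53},"v":{"qh":68,"ti":92,"xs":53,"zu":31}}
After op 6 (remove /c/4): {"c":[90,26,24,35,98],"eth":{"fz":9,"h":66,"qhi":76,"zjt":53},"v":{"qh":68,"ti":92,"xs":53,"zu":31}}
After op 7 (replace /v 83): {"c":[90,26,24,35,98],"eth":{"fz":9,"h":66,"qhi":76,"zjt":53},"v":83}
Value at /v: 83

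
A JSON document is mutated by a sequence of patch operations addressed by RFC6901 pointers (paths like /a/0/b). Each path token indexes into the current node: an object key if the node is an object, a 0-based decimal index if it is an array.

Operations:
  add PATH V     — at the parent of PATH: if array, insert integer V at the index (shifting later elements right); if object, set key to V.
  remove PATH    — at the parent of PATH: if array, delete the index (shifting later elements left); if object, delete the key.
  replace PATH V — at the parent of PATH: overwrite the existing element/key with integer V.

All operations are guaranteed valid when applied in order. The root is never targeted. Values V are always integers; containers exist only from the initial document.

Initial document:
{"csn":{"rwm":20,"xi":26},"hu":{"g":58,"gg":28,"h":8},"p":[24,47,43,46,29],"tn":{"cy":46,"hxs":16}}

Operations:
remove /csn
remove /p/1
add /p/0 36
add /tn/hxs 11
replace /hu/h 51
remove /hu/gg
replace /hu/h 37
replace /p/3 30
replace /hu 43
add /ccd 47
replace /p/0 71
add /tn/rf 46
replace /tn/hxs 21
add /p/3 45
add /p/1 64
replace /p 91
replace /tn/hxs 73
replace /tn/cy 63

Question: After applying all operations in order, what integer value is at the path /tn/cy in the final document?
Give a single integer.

Answer: 63

Derivation:
After op 1 (remove /csn): {"hu":{"g":58,"gg":28,"h":8},"p":[24,47,43,46,29],"tn":{"cy":46,"hxs":16}}
After op 2 (remove /p/1): {"hu":{"g":58,"gg":28,"h":8},"p":[24,43,46,29],"tn":{"cy":46,"hxs":16}}
After op 3 (add /p/0 36): {"hu":{"g":58,"gg":28,"h":8},"p":[36,24,43,46,29],"tn":{"cy":46,"hxs":16}}
After op 4 (add /tn/hxs 11): {"hu":{"g":58,"gg":28,"h":8},"p":[36,24,43,46,29],"tn":{"cy":46,"hxs":11}}
After op 5 (replace /hu/h 51): {"hu":{"g":58,"gg":28,"h":51},"p":[36,24,43,46,29],"tn":{"cy":46,"hxs":11}}
After op 6 (remove /hu/gg): {"hu":{"g":58,"h":51},"p":[36,24,43,46,29],"tn":{"cy":46,"hxs":11}}
After op 7 (replace /hu/h 37): {"hu":{"g":58,"h":37},"p":[36,24,43,46,29],"tn":{"cy":46,"hxs":11}}
After op 8 (replace /p/3 30): {"hu":{"g":58,"h":37},"p":[36,24,43,30,29],"tn":{"cy":46,"hxs":11}}
After op 9 (replace /hu 43): {"hu":43,"p":[36,24,43,30,29],"tn":{"cy":46,"hxs":11}}
After op 10 (add /ccd 47): {"ccd":47,"hu":43,"p":[36,24,43,30,29],"tn":{"cy":46,"hxs":11}}
After op 11 (replace /p/0 71): {"ccd":47,"hu":43,"p":[71,24,43,30,29],"tn":{"cy":46,"hxs":11}}
After op 12 (add /tn/rf 46): {"ccd":47,"hu":43,"p":[71,24,43,30,29],"tn":{"cy":46,"hxs":11,"rf":46}}
After op 13 (replace /tn/hxs 21): {"ccd":47,"hu":43,"p":[71,24,43,30,29],"tn":{"cy":46,"hxs":21,"rf":46}}
After op 14 (add /p/3 45): {"ccd":47,"hu":43,"p":[71,24,43,45,30,29],"tn":{"cy":46,"hxs":21,"rf":46}}
After op 15 (add /p/1 64): {"ccd":47,"hu":43,"p":[71,64,24,43,45,30,29],"tn":{"cy":46,"hxs":21,"rf":46}}
After op 16 (replace /p 91): {"ccd":47,"hu":43,"p":91,"tn":{"cy":46,"hxs":21,"rf":46}}
After op 17 (replace /tn/hxs 73): {"ccd":47,"hu":43,"p":91,"tn":{"cy":46,"hxs":73,"rf":46}}
After op 18 (replace /tn/cy 63): {"ccd":47,"hu":43,"p":91,"tn":{"cy":63,"hxs":73,"rf":46}}
Value at /tn/cy: 63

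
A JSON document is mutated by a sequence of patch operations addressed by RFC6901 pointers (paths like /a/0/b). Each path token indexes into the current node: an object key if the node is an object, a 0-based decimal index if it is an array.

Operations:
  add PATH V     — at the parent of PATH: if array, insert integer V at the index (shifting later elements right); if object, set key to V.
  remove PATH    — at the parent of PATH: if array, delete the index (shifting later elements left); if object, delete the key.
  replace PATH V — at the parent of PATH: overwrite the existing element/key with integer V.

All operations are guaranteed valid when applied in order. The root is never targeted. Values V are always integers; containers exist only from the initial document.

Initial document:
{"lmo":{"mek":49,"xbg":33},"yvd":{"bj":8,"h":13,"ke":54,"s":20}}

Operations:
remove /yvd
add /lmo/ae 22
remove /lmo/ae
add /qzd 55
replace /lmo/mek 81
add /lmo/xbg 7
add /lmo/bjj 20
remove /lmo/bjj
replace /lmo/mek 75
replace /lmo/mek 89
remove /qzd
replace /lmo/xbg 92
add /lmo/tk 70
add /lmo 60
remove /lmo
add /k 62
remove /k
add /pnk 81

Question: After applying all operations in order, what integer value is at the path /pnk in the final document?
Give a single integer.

Answer: 81

Derivation:
After op 1 (remove /yvd): {"lmo":{"mek":49,"xbg":33}}
After op 2 (add /lmo/ae 22): {"lmo":{"ae":22,"mek":49,"xbg":33}}
After op 3 (remove /lmo/ae): {"lmo":{"mek":49,"xbg":33}}
After op 4 (add /qzd 55): {"lmo":{"mek":49,"xbg":33},"qzd":55}
After op 5 (replace /lmo/mek 81): {"lmo":{"mek":81,"xbg":33},"qzd":55}
After op 6 (add /lmo/xbg 7): {"lmo":{"mek":81,"xbg":7},"qzd":55}
After op 7 (add /lmo/bjj 20): {"lmo":{"bjj":20,"mek":81,"xbg":7},"qzd":55}
After op 8 (remove /lmo/bjj): {"lmo":{"mek":81,"xbg":7},"qzd":55}
After op 9 (replace /lmo/mek 75): {"lmo":{"mek":75,"xbg":7},"qzd":55}
After op 10 (replace /lmo/mek 89): {"lmo":{"mek":89,"xbg":7},"qzd":55}
After op 11 (remove /qzd): {"lmo":{"mek":89,"xbg":7}}
After op 12 (replace /lmo/xbg 92): {"lmo":{"mek":89,"xbg":92}}
After op 13 (add /lmo/tk 70): {"lmo":{"mek":89,"tk":70,"xbg":92}}
After op 14 (add /lmo 60): {"lmo":60}
After op 15 (remove /lmo): {}
After op 16 (add /k 62): {"k":62}
After op 17 (remove /k): {}
After op 18 (add /pnk 81): {"pnk":81}
Value at /pnk: 81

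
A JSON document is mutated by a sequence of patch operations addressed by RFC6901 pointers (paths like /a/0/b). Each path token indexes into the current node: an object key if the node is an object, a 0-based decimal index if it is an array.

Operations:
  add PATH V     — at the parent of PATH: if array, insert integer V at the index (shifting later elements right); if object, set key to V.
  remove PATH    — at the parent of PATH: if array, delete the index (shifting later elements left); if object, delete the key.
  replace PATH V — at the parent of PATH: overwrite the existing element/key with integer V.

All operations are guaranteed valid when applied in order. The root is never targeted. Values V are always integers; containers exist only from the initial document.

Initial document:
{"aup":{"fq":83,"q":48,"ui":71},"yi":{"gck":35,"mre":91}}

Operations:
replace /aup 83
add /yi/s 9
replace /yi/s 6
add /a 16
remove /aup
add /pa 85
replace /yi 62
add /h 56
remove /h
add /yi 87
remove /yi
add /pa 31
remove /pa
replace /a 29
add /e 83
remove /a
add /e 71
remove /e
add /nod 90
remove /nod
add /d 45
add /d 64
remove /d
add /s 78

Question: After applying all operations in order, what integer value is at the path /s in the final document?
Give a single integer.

Answer: 78

Derivation:
After op 1 (replace /aup 83): {"aup":83,"yi":{"gck":35,"mre":91}}
After op 2 (add /yi/s 9): {"aup":83,"yi":{"gck":35,"mre":91,"s":9}}
After op 3 (replace /yi/s 6): {"aup":83,"yi":{"gck":35,"mre":91,"s":6}}
After op 4 (add /a 16): {"a":16,"aup":83,"yi":{"gck":35,"mre":91,"s":6}}
After op 5 (remove /aup): {"a":16,"yi":{"gck":35,"mre":91,"s":6}}
After op 6 (add /pa 85): {"a":16,"pa":85,"yi":{"gck":35,"mre":91,"s":6}}
After op 7 (replace /yi 62): {"a":16,"pa":85,"yi":62}
After op 8 (add /h 56): {"a":16,"h":56,"pa":85,"yi":62}
After op 9 (remove /h): {"a":16,"pa":85,"yi":62}
After op 10 (add /yi 87): {"a":16,"pa":85,"yi":87}
After op 11 (remove /yi): {"a":16,"pa":85}
After op 12 (add /pa 31): {"a":16,"pa":31}
After op 13 (remove /pa): {"a":16}
After op 14 (replace /a 29): {"a":29}
After op 15 (add /e 83): {"a":29,"e":83}
After op 16 (remove /a): {"e":83}
After op 17 (add /e 71): {"e":71}
After op 18 (remove /e): {}
After op 19 (add /nod 90): {"nod":90}
After op 20 (remove /nod): {}
After op 21 (add /d 45): {"d":45}
After op 22 (add /d 64): {"d":64}
After op 23 (remove /d): {}
After op 24 (add /s 78): {"s":78}
Value at /s: 78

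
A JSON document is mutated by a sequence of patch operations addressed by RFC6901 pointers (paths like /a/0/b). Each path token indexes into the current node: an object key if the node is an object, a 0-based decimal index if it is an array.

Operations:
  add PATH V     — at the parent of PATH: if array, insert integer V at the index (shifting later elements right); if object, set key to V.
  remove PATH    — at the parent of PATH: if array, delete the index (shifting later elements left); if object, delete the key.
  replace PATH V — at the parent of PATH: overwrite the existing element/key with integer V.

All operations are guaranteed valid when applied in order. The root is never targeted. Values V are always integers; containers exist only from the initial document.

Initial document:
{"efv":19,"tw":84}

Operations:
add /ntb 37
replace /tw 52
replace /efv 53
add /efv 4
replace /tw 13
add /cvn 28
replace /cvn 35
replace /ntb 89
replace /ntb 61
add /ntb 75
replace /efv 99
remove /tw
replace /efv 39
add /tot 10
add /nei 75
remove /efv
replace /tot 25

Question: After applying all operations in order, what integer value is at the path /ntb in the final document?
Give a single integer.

After op 1 (add /ntb 37): {"efv":19,"ntb":37,"tw":84}
After op 2 (replace /tw 52): {"efv":19,"ntb":37,"tw":52}
After op 3 (replace /efv 53): {"efv":53,"ntb":37,"tw":52}
After op 4 (add /efv 4): {"efv":4,"ntb":37,"tw":52}
After op 5 (replace /tw 13): {"efv":4,"ntb":37,"tw":13}
After op 6 (add /cvn 28): {"cvn":28,"efv":4,"ntb":37,"tw":13}
After op 7 (replace /cvn 35): {"cvn":35,"efv":4,"ntb":37,"tw":13}
After op 8 (replace /ntb 89): {"cvn":35,"efv":4,"ntb":89,"tw":13}
After op 9 (replace /ntb 61): {"cvn":35,"efv":4,"ntb":61,"tw":13}
After op 10 (add /ntb 75): {"cvn":35,"efv":4,"ntb":75,"tw":13}
After op 11 (replace /efv 99): {"cvn":35,"efv":99,"ntb":75,"tw":13}
After op 12 (remove /tw): {"cvn":35,"efv":99,"ntb":75}
After op 13 (replace /efv 39): {"cvn":35,"efv":39,"ntb":75}
After op 14 (add /tot 10): {"cvn":35,"efv":39,"ntb":75,"tot":10}
After op 15 (add /nei 75): {"cvn":35,"efv":39,"nei":75,"ntb":75,"tot":10}
After op 16 (remove /efv): {"cvn":35,"nei":75,"ntb":75,"tot":10}
After op 17 (replace /tot 25): {"cvn":35,"nei":75,"ntb":75,"tot":25}
Value at /ntb: 75

Answer: 75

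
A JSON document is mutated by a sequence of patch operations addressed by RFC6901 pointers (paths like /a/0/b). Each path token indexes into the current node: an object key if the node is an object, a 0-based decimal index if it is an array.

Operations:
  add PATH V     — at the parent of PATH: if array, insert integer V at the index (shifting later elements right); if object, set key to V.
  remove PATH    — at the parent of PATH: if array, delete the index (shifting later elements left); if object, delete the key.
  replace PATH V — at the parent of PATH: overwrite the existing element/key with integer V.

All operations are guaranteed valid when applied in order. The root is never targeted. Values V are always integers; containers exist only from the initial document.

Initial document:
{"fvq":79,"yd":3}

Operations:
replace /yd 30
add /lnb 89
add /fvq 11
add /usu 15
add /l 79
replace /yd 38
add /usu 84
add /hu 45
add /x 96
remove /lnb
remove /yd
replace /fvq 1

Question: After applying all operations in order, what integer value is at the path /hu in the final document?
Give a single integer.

Answer: 45

Derivation:
After op 1 (replace /yd 30): {"fvq":79,"yd":30}
After op 2 (add /lnb 89): {"fvq":79,"lnb":89,"yd":30}
After op 3 (add /fvq 11): {"fvq":11,"lnb":89,"yd":30}
After op 4 (add /usu 15): {"fvq":11,"lnb":89,"usu":15,"yd":30}
After op 5 (add /l 79): {"fvq":11,"l":79,"lnb":89,"usu":15,"yd":30}
After op 6 (replace /yd 38): {"fvq":11,"l":79,"lnb":89,"usu":15,"yd":38}
After op 7 (add /usu 84): {"fvq":11,"l":79,"lnb":89,"usu":84,"yd":38}
After op 8 (add /hu 45): {"fvq":11,"hu":45,"l":79,"lnb":89,"usu":84,"yd":38}
After op 9 (add /x 96): {"fvq":11,"hu":45,"l":79,"lnb":89,"usu":84,"x":96,"yd":38}
After op 10 (remove /lnb): {"fvq":11,"hu":45,"l":79,"usu":84,"x":96,"yd":38}
After op 11 (remove /yd): {"fvq":11,"hu":45,"l":79,"usu":84,"x":96}
After op 12 (replace /fvq 1): {"fvq":1,"hu":45,"l":79,"usu":84,"x":96}
Value at /hu: 45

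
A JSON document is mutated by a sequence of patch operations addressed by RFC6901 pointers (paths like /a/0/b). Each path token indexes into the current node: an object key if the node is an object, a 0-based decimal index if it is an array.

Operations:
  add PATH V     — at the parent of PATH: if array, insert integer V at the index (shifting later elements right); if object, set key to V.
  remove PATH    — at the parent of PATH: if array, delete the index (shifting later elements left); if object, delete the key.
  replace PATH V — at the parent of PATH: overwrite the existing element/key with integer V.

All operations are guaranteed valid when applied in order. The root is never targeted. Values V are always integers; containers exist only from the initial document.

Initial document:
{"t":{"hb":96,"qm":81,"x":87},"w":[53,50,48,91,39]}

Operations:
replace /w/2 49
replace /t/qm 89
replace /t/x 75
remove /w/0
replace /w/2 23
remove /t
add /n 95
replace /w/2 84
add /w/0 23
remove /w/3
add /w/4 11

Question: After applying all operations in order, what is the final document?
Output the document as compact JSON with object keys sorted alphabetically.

After op 1 (replace /w/2 49): {"t":{"hb":96,"qm":81,"x":87},"w":[53,50,49,91,39]}
After op 2 (replace /t/qm 89): {"t":{"hb":96,"qm":89,"x":87},"w":[53,50,49,91,39]}
After op 3 (replace /t/x 75): {"t":{"hb":96,"qm":89,"x":75},"w":[53,50,49,91,39]}
After op 4 (remove /w/0): {"t":{"hb":96,"qm":89,"x":75},"w":[50,49,91,39]}
After op 5 (replace /w/2 23): {"t":{"hb":96,"qm":89,"x":75},"w":[50,49,23,39]}
After op 6 (remove /t): {"w":[50,49,23,39]}
After op 7 (add /n 95): {"n":95,"w":[50,49,23,39]}
After op 8 (replace /w/2 84): {"n":95,"w":[50,49,84,39]}
After op 9 (add /w/0 23): {"n":95,"w":[23,50,49,84,39]}
After op 10 (remove /w/3): {"n":95,"w":[23,50,49,39]}
After op 11 (add /w/4 11): {"n":95,"w":[23,50,49,39,11]}

Answer: {"n":95,"w":[23,50,49,39,11]}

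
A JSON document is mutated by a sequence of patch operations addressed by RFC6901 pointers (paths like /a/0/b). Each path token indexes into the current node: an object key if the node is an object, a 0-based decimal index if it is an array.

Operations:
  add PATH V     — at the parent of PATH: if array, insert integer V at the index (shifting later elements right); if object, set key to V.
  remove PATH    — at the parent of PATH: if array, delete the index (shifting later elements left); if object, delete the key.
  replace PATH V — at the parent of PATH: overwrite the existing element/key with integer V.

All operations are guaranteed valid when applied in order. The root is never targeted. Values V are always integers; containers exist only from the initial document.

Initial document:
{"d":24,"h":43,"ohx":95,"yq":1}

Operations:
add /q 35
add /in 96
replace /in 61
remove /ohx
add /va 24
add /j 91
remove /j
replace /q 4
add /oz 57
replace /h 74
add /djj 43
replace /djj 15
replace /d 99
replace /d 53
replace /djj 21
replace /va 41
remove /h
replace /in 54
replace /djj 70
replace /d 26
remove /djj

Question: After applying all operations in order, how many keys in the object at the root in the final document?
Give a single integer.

After op 1 (add /q 35): {"d":24,"h":43,"ohx":95,"q":35,"yq":1}
After op 2 (add /in 96): {"d":24,"h":43,"in":96,"ohx":95,"q":35,"yq":1}
After op 3 (replace /in 61): {"d":24,"h":43,"in":61,"ohx":95,"q":35,"yq":1}
After op 4 (remove /ohx): {"d":24,"h":43,"in":61,"q":35,"yq":1}
After op 5 (add /va 24): {"d":24,"h":43,"in":61,"q":35,"va":24,"yq":1}
After op 6 (add /j 91): {"d":24,"h":43,"in":61,"j":91,"q":35,"va":24,"yq":1}
After op 7 (remove /j): {"d":24,"h":43,"in":61,"q":35,"va":24,"yq":1}
After op 8 (replace /q 4): {"d":24,"h":43,"in":61,"q":4,"va":24,"yq":1}
After op 9 (add /oz 57): {"d":24,"h":43,"in":61,"oz":57,"q":4,"va":24,"yq":1}
After op 10 (replace /h 74): {"d":24,"h":74,"in":61,"oz":57,"q":4,"va":24,"yq":1}
After op 11 (add /djj 43): {"d":24,"djj":43,"h":74,"in":61,"oz":57,"q":4,"va":24,"yq":1}
After op 12 (replace /djj 15): {"d":24,"djj":15,"h":74,"in":61,"oz":57,"q":4,"va":24,"yq":1}
After op 13 (replace /d 99): {"d":99,"djj":15,"h":74,"in":61,"oz":57,"q":4,"va":24,"yq":1}
After op 14 (replace /d 53): {"d":53,"djj":15,"h":74,"in":61,"oz":57,"q":4,"va":24,"yq":1}
After op 15 (replace /djj 21): {"d":53,"djj":21,"h":74,"in":61,"oz":57,"q":4,"va":24,"yq":1}
After op 16 (replace /va 41): {"d":53,"djj":21,"h":74,"in":61,"oz":57,"q":4,"va":41,"yq":1}
After op 17 (remove /h): {"d":53,"djj":21,"in":61,"oz":57,"q":4,"va":41,"yq":1}
After op 18 (replace /in 54): {"d":53,"djj":21,"in":54,"oz":57,"q":4,"va":41,"yq":1}
After op 19 (replace /djj 70): {"d":53,"djj":70,"in":54,"oz":57,"q":4,"va":41,"yq":1}
After op 20 (replace /d 26): {"d":26,"djj":70,"in":54,"oz":57,"q":4,"va":41,"yq":1}
After op 21 (remove /djj): {"d":26,"in":54,"oz":57,"q":4,"va":41,"yq":1}
Size at the root: 6

Answer: 6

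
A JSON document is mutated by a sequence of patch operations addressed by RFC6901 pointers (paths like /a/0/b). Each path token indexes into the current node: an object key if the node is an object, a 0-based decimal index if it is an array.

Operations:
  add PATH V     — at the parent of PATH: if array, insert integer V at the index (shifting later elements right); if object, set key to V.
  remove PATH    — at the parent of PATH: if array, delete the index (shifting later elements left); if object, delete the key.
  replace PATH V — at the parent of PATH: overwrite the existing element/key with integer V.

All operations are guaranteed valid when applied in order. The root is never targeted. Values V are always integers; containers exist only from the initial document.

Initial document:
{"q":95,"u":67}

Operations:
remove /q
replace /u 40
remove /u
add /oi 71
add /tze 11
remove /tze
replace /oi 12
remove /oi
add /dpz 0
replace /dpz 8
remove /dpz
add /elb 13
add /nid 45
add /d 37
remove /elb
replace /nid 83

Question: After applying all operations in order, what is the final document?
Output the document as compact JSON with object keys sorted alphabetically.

After op 1 (remove /q): {"u":67}
After op 2 (replace /u 40): {"u":40}
After op 3 (remove /u): {}
After op 4 (add /oi 71): {"oi":71}
After op 5 (add /tze 11): {"oi":71,"tze":11}
After op 6 (remove /tze): {"oi":71}
After op 7 (replace /oi 12): {"oi":12}
After op 8 (remove /oi): {}
After op 9 (add /dpz 0): {"dpz":0}
After op 10 (replace /dpz 8): {"dpz":8}
After op 11 (remove /dpz): {}
After op 12 (add /elb 13): {"elb":13}
After op 13 (add /nid 45): {"elb":13,"nid":45}
After op 14 (add /d 37): {"d":37,"elb":13,"nid":45}
After op 15 (remove /elb): {"d":37,"nid":45}
After op 16 (replace /nid 83): {"d":37,"nid":83}

Answer: {"d":37,"nid":83}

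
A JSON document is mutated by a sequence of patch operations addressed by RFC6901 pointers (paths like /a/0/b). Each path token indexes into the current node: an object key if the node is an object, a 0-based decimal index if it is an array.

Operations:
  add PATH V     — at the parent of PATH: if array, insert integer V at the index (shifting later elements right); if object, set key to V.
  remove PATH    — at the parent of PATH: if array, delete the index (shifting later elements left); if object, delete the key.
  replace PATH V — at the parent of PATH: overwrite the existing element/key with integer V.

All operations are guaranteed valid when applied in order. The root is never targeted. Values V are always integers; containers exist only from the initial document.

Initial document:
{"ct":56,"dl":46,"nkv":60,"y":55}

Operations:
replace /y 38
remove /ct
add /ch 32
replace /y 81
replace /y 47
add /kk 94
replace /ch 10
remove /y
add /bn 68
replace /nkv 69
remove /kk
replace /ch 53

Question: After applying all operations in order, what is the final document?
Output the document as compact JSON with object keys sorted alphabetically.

After op 1 (replace /y 38): {"ct":56,"dl":46,"nkv":60,"y":38}
After op 2 (remove /ct): {"dl":46,"nkv":60,"y":38}
After op 3 (add /ch 32): {"ch":32,"dl":46,"nkv":60,"y":38}
After op 4 (replace /y 81): {"ch":32,"dl":46,"nkv":60,"y":81}
After op 5 (replace /y 47): {"ch":32,"dl":46,"nkv":60,"y":47}
After op 6 (add /kk 94): {"ch":32,"dl":46,"kk":94,"nkv":60,"y":47}
After op 7 (replace /ch 10): {"ch":10,"dl":46,"kk":94,"nkv":60,"y":47}
After op 8 (remove /y): {"ch":10,"dl":46,"kk":94,"nkv":60}
After op 9 (add /bn 68): {"bn":68,"ch":10,"dl":46,"kk":94,"nkv":60}
After op 10 (replace /nkv 69): {"bn":68,"ch":10,"dl":46,"kk":94,"nkv":69}
After op 11 (remove /kk): {"bn":68,"ch":10,"dl":46,"nkv":69}
After op 12 (replace /ch 53): {"bn":68,"ch":53,"dl":46,"nkv":69}

Answer: {"bn":68,"ch":53,"dl":46,"nkv":69}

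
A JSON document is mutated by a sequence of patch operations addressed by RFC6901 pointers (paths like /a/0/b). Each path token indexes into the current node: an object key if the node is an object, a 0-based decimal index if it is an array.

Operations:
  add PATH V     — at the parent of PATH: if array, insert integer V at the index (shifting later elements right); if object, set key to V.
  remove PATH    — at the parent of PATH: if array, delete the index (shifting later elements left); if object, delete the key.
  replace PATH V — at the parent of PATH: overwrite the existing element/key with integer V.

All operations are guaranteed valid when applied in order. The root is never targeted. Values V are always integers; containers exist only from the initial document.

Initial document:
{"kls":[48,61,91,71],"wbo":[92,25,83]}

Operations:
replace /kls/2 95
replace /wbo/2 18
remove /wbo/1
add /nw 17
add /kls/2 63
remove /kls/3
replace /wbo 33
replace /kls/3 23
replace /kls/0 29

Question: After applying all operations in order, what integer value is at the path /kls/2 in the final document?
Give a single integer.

Answer: 63

Derivation:
After op 1 (replace /kls/2 95): {"kls":[48,61,95,71],"wbo":[92,25,83]}
After op 2 (replace /wbo/2 18): {"kls":[48,61,95,71],"wbo":[92,25,18]}
After op 3 (remove /wbo/1): {"kls":[48,61,95,71],"wbo":[92,18]}
After op 4 (add /nw 17): {"kls":[48,61,95,71],"nw":17,"wbo":[92,18]}
After op 5 (add /kls/2 63): {"kls":[48,61,63,95,71],"nw":17,"wbo":[92,18]}
After op 6 (remove /kls/3): {"kls":[48,61,63,71],"nw":17,"wbo":[92,18]}
After op 7 (replace /wbo 33): {"kls":[48,61,63,71],"nw":17,"wbo":33}
After op 8 (replace /kls/3 23): {"kls":[48,61,63,23],"nw":17,"wbo":33}
After op 9 (replace /kls/0 29): {"kls":[29,61,63,23],"nw":17,"wbo":33}
Value at /kls/2: 63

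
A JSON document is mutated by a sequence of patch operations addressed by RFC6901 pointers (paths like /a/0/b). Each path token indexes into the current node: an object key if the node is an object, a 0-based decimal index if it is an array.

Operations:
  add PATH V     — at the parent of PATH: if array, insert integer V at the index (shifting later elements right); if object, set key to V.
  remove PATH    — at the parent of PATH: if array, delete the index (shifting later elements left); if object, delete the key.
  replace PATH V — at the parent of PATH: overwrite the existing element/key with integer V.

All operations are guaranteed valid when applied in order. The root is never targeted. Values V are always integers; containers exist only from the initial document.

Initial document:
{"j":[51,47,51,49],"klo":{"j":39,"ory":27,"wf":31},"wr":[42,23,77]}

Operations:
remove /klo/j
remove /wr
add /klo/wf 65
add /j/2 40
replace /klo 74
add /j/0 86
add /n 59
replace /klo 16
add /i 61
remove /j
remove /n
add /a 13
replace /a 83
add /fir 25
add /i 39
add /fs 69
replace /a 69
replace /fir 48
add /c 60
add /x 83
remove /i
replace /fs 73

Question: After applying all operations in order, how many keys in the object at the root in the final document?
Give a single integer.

Answer: 6

Derivation:
After op 1 (remove /klo/j): {"j":[51,47,51,49],"klo":{"ory":27,"wf":31},"wr":[42,23,77]}
After op 2 (remove /wr): {"j":[51,47,51,49],"klo":{"ory":27,"wf":31}}
After op 3 (add /klo/wf 65): {"j":[51,47,51,49],"klo":{"ory":27,"wf":65}}
After op 4 (add /j/2 40): {"j":[51,47,40,51,49],"klo":{"ory":27,"wf":65}}
After op 5 (replace /klo 74): {"j":[51,47,40,51,49],"klo":74}
After op 6 (add /j/0 86): {"j":[86,51,47,40,51,49],"klo":74}
After op 7 (add /n 59): {"j":[86,51,47,40,51,49],"klo":74,"n":59}
After op 8 (replace /klo 16): {"j":[86,51,47,40,51,49],"klo":16,"n":59}
After op 9 (add /i 61): {"i":61,"j":[86,51,47,40,51,49],"klo":16,"n":59}
After op 10 (remove /j): {"i":61,"klo":16,"n":59}
After op 11 (remove /n): {"i":61,"klo":16}
After op 12 (add /a 13): {"a":13,"i":61,"klo":16}
After op 13 (replace /a 83): {"a":83,"i":61,"klo":16}
After op 14 (add /fir 25): {"a":83,"fir":25,"i":61,"klo":16}
After op 15 (add /i 39): {"a":83,"fir":25,"i":39,"klo":16}
After op 16 (add /fs 69): {"a":83,"fir":25,"fs":69,"i":39,"klo":16}
After op 17 (replace /a 69): {"a":69,"fir":25,"fs":69,"i":39,"klo":16}
After op 18 (replace /fir 48): {"a":69,"fir":48,"fs":69,"i":39,"klo":16}
After op 19 (add /c 60): {"a":69,"c":60,"fir":48,"fs":69,"i":39,"klo":16}
After op 20 (add /x 83): {"a":69,"c":60,"fir":48,"fs":69,"i":39,"klo":16,"x":83}
After op 21 (remove /i): {"a":69,"c":60,"fir":48,"fs":69,"klo":16,"x":83}
After op 22 (replace /fs 73): {"a":69,"c":60,"fir":48,"fs":73,"klo":16,"x":83}
Size at the root: 6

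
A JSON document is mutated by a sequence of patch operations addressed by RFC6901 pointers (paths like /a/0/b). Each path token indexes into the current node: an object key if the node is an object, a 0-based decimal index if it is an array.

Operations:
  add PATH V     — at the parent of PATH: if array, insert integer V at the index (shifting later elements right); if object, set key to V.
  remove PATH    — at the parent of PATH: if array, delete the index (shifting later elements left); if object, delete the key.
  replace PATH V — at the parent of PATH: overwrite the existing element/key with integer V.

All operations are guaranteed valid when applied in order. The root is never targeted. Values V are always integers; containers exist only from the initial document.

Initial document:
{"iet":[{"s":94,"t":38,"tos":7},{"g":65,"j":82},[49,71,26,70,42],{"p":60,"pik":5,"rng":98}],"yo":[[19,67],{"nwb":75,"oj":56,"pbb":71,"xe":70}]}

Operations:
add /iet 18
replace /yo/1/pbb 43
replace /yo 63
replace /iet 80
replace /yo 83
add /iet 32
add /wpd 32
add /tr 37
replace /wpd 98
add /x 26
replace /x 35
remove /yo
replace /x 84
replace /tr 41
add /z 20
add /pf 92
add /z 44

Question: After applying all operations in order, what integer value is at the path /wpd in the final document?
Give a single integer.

After op 1 (add /iet 18): {"iet":18,"yo":[[19,67],{"nwb":75,"oj":56,"pbb":71,"xe":70}]}
After op 2 (replace /yo/1/pbb 43): {"iet":18,"yo":[[19,67],{"nwb":75,"oj":56,"pbb":43,"xe":70}]}
After op 3 (replace /yo 63): {"iet":18,"yo":63}
After op 4 (replace /iet 80): {"iet":80,"yo":63}
After op 5 (replace /yo 83): {"iet":80,"yo":83}
After op 6 (add /iet 32): {"iet":32,"yo":83}
After op 7 (add /wpd 32): {"iet":32,"wpd":32,"yo":83}
After op 8 (add /tr 37): {"iet":32,"tr":37,"wpd":32,"yo":83}
After op 9 (replace /wpd 98): {"iet":32,"tr":37,"wpd":98,"yo":83}
After op 10 (add /x 26): {"iet":32,"tr":37,"wpd":98,"x":26,"yo":83}
After op 11 (replace /x 35): {"iet":32,"tr":37,"wpd":98,"x":35,"yo":83}
After op 12 (remove /yo): {"iet":32,"tr":37,"wpd":98,"x":35}
After op 13 (replace /x 84): {"iet":32,"tr":37,"wpd":98,"x":84}
After op 14 (replace /tr 41): {"iet":32,"tr":41,"wpd":98,"x":84}
After op 15 (add /z 20): {"iet":32,"tr":41,"wpd":98,"x":84,"z":20}
After op 16 (add /pf 92): {"iet":32,"pf":92,"tr":41,"wpd":98,"x":84,"z":20}
After op 17 (add /z 44): {"iet":32,"pf":92,"tr":41,"wpd":98,"x":84,"z":44}
Value at /wpd: 98

Answer: 98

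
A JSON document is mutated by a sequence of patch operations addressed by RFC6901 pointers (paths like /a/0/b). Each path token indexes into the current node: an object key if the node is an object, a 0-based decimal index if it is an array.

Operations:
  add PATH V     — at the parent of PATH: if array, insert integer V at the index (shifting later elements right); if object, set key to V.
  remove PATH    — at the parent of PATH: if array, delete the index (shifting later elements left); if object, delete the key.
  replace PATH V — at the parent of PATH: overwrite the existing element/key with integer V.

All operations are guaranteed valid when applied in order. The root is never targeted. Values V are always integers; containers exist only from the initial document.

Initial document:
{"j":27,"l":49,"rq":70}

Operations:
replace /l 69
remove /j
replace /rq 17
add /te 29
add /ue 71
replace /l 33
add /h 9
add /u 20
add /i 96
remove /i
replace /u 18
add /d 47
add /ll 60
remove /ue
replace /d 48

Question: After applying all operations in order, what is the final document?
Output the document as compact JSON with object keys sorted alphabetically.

After op 1 (replace /l 69): {"j":27,"l":69,"rq":70}
After op 2 (remove /j): {"l":69,"rq":70}
After op 3 (replace /rq 17): {"l":69,"rq":17}
After op 4 (add /te 29): {"l":69,"rq":17,"te":29}
After op 5 (add /ue 71): {"l":69,"rq":17,"te":29,"ue":71}
After op 6 (replace /l 33): {"l":33,"rq":17,"te":29,"ue":71}
After op 7 (add /h 9): {"h":9,"l":33,"rq":17,"te":29,"ue":71}
After op 8 (add /u 20): {"h":9,"l":33,"rq":17,"te":29,"u":20,"ue":71}
After op 9 (add /i 96): {"h":9,"i":96,"l":33,"rq":17,"te":29,"u":20,"ue":71}
After op 10 (remove /i): {"h":9,"l":33,"rq":17,"te":29,"u":20,"ue":71}
After op 11 (replace /u 18): {"h":9,"l":33,"rq":17,"te":29,"u":18,"ue":71}
After op 12 (add /d 47): {"d":47,"h":9,"l":33,"rq":17,"te":29,"u":18,"ue":71}
After op 13 (add /ll 60): {"d":47,"h":9,"l":33,"ll":60,"rq":17,"te":29,"u":18,"ue":71}
After op 14 (remove /ue): {"d":47,"h":9,"l":33,"ll":60,"rq":17,"te":29,"u":18}
After op 15 (replace /d 48): {"d":48,"h":9,"l":33,"ll":60,"rq":17,"te":29,"u":18}

Answer: {"d":48,"h":9,"l":33,"ll":60,"rq":17,"te":29,"u":18}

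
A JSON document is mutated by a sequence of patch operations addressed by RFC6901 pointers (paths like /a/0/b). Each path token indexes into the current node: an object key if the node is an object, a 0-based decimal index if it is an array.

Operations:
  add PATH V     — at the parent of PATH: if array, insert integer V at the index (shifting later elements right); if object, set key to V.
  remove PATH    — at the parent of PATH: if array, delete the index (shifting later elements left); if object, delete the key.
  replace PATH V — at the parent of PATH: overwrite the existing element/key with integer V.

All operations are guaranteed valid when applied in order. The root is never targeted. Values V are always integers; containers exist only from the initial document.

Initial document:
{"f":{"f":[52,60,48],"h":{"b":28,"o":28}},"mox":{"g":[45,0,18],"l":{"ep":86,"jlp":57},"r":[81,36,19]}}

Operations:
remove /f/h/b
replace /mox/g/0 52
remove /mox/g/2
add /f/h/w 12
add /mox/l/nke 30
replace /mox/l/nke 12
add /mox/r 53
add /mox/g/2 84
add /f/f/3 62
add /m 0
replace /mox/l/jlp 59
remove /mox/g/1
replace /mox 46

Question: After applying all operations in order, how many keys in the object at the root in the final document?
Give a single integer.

After op 1 (remove /f/h/b): {"f":{"f":[52,60,48],"h":{"o":28}},"mox":{"g":[45,0,18],"l":{"ep":86,"jlp":57},"r":[81,36,19]}}
After op 2 (replace /mox/g/0 52): {"f":{"f":[52,60,48],"h":{"o":28}},"mox":{"g":[52,0,18],"l":{"ep":86,"jlp":57},"r":[81,36,19]}}
After op 3 (remove /mox/g/2): {"f":{"f":[52,60,48],"h":{"o":28}},"mox":{"g":[52,0],"l":{"ep":86,"jlp":57},"r":[81,36,19]}}
After op 4 (add /f/h/w 12): {"f":{"f":[52,60,48],"h":{"o":28,"w":12}},"mox":{"g":[52,0],"l":{"ep":86,"jlp":57},"r":[81,36,19]}}
After op 5 (add /mox/l/nke 30): {"f":{"f":[52,60,48],"h":{"o":28,"w":12}},"mox":{"g":[52,0],"l":{"ep":86,"jlp":57,"nke":30},"r":[81,36,19]}}
After op 6 (replace /mox/l/nke 12): {"f":{"f":[52,60,48],"h":{"o":28,"w":12}},"mox":{"g":[52,0],"l":{"ep":86,"jlp":57,"nke":12},"r":[81,36,19]}}
After op 7 (add /mox/r 53): {"f":{"f":[52,60,48],"h":{"o":28,"w":12}},"mox":{"g":[52,0],"l":{"ep":86,"jlp":57,"nke":12},"r":53}}
After op 8 (add /mox/g/2 84): {"f":{"f":[52,60,48],"h":{"o":28,"w":12}},"mox":{"g":[52,0,84],"l":{"ep":86,"jlp":57,"nke":12},"r":53}}
After op 9 (add /f/f/3 62): {"f":{"f":[52,60,48,62],"h":{"o":28,"w":12}},"mox":{"g":[52,0,84],"l":{"ep":86,"jlp":57,"nke":12},"r":53}}
After op 10 (add /m 0): {"f":{"f":[52,60,48,62],"h":{"o":28,"w":12}},"m":0,"mox":{"g":[52,0,84],"l":{"ep":86,"jlp":57,"nke":12},"r":53}}
After op 11 (replace /mox/l/jlp 59): {"f":{"f":[52,60,48,62],"h":{"o":28,"w":12}},"m":0,"mox":{"g":[52,0,84],"l":{"ep":86,"jlp":59,"nke":12},"r":53}}
After op 12 (remove /mox/g/1): {"f":{"f":[52,60,48,62],"h":{"o":28,"w":12}},"m":0,"mox":{"g":[52,84],"l":{"ep":86,"jlp":59,"nke":12},"r":53}}
After op 13 (replace /mox 46): {"f":{"f":[52,60,48,62],"h":{"o":28,"w":12}},"m":0,"mox":46}
Size at the root: 3

Answer: 3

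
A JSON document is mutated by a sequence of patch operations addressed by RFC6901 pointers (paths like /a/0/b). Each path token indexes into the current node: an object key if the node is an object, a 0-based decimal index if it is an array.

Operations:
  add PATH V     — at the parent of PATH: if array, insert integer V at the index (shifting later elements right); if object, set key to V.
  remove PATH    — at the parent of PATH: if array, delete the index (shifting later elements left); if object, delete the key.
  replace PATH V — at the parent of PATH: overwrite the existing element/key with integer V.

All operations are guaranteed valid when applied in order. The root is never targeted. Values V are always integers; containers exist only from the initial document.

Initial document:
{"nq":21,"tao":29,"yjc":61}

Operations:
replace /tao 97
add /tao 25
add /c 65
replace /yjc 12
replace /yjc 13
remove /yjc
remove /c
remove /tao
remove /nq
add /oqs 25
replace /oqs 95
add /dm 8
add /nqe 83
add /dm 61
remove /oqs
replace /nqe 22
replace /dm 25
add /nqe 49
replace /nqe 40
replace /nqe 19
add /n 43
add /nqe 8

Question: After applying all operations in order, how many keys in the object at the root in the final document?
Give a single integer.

After op 1 (replace /tao 97): {"nq":21,"tao":97,"yjc":61}
After op 2 (add /tao 25): {"nq":21,"tao":25,"yjc":61}
After op 3 (add /c 65): {"c":65,"nq":21,"tao":25,"yjc":61}
After op 4 (replace /yjc 12): {"c":65,"nq":21,"tao":25,"yjc":12}
After op 5 (replace /yjc 13): {"c":65,"nq":21,"tao":25,"yjc":13}
After op 6 (remove /yjc): {"c":65,"nq":21,"tao":25}
After op 7 (remove /c): {"nq":21,"tao":25}
After op 8 (remove /tao): {"nq":21}
After op 9 (remove /nq): {}
After op 10 (add /oqs 25): {"oqs":25}
After op 11 (replace /oqs 95): {"oqs":95}
After op 12 (add /dm 8): {"dm":8,"oqs":95}
After op 13 (add /nqe 83): {"dm":8,"nqe":83,"oqs":95}
After op 14 (add /dm 61): {"dm":61,"nqe":83,"oqs":95}
After op 15 (remove /oqs): {"dm":61,"nqe":83}
After op 16 (replace /nqe 22): {"dm":61,"nqe":22}
After op 17 (replace /dm 25): {"dm":25,"nqe":22}
After op 18 (add /nqe 49): {"dm":25,"nqe":49}
After op 19 (replace /nqe 40): {"dm":25,"nqe":40}
After op 20 (replace /nqe 19): {"dm":25,"nqe":19}
After op 21 (add /n 43): {"dm":25,"n":43,"nqe":19}
After op 22 (add /nqe 8): {"dm":25,"n":43,"nqe":8}
Size at the root: 3

Answer: 3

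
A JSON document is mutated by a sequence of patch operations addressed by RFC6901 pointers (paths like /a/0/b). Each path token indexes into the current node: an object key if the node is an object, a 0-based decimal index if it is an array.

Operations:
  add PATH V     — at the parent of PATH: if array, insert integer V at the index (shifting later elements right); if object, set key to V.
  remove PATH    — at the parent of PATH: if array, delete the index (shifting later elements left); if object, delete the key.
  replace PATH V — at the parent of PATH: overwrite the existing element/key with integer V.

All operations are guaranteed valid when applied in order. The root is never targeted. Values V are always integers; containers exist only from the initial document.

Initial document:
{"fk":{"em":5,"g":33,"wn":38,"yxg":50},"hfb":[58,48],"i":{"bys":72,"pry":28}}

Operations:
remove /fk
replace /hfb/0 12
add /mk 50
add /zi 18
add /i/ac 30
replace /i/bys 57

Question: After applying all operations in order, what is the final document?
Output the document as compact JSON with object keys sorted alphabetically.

After op 1 (remove /fk): {"hfb":[58,48],"i":{"bys":72,"pry":28}}
After op 2 (replace /hfb/0 12): {"hfb":[12,48],"i":{"bys":72,"pry":28}}
After op 3 (add /mk 50): {"hfb":[12,48],"i":{"bys":72,"pry":28},"mk":50}
After op 4 (add /zi 18): {"hfb":[12,48],"i":{"bys":72,"pry":28},"mk":50,"zi":18}
After op 5 (add /i/ac 30): {"hfb":[12,48],"i":{"ac":30,"bys":72,"pry":28},"mk":50,"zi":18}
After op 6 (replace /i/bys 57): {"hfb":[12,48],"i":{"ac":30,"bys":57,"pry":28},"mk":50,"zi":18}

Answer: {"hfb":[12,48],"i":{"ac":30,"bys":57,"pry":28},"mk":50,"zi":18}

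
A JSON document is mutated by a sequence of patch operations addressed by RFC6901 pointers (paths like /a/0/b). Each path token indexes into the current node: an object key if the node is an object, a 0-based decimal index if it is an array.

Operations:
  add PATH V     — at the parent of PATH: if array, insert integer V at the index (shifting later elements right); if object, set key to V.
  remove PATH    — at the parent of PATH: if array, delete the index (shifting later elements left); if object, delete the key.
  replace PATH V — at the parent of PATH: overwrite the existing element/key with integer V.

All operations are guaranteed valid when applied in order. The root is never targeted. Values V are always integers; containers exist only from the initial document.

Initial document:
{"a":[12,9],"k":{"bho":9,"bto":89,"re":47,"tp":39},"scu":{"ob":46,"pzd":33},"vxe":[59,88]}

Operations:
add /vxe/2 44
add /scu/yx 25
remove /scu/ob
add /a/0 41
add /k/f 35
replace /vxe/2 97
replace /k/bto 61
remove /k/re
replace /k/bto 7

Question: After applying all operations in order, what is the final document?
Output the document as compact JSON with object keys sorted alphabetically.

After op 1 (add /vxe/2 44): {"a":[12,9],"k":{"bho":9,"bto":89,"re":47,"tp":39},"scu":{"ob":46,"pzd":33},"vxe":[59,88,44]}
After op 2 (add /scu/yx 25): {"a":[12,9],"k":{"bho":9,"bto":89,"re":47,"tp":39},"scu":{"ob":46,"pzd":33,"yx":25},"vxe":[59,88,44]}
After op 3 (remove /scu/ob): {"a":[12,9],"k":{"bho":9,"bto":89,"re":47,"tp":39},"scu":{"pzd":33,"yx":25},"vxe":[59,88,44]}
After op 4 (add /a/0 41): {"a":[41,12,9],"k":{"bho":9,"bto":89,"re":47,"tp":39},"scu":{"pzd":33,"yx":25},"vxe":[59,88,44]}
After op 5 (add /k/f 35): {"a":[41,12,9],"k":{"bho":9,"bto":89,"f":35,"re":47,"tp":39},"scu":{"pzd":33,"yx":25},"vxe":[59,88,44]}
After op 6 (replace /vxe/2 97): {"a":[41,12,9],"k":{"bho":9,"bto":89,"f":35,"re":47,"tp":39},"scu":{"pzd":33,"yx":25},"vxe":[59,88,97]}
After op 7 (replace /k/bto 61): {"a":[41,12,9],"k":{"bho":9,"bto":61,"f":35,"re":47,"tp":39},"scu":{"pzd":33,"yx":25},"vxe":[59,88,97]}
After op 8 (remove /k/re): {"a":[41,12,9],"k":{"bho":9,"bto":61,"f":35,"tp":39},"scu":{"pzd":33,"yx":25},"vxe":[59,88,97]}
After op 9 (replace /k/bto 7): {"a":[41,12,9],"k":{"bho":9,"bto":7,"f":35,"tp":39},"scu":{"pzd":33,"yx":25},"vxe":[59,88,97]}

Answer: {"a":[41,12,9],"k":{"bho":9,"bto":7,"f":35,"tp":39},"scu":{"pzd":33,"yx":25},"vxe":[59,88,97]}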